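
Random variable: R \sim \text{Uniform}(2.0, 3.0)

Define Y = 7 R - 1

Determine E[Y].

For Y = 7R - 1:
E[Y] = 7 * E[R] - 1
E[R] = (2 + 3)/2 = 2.5
E[Y] = 7 * 2.5 - 1 = 16.5

16.5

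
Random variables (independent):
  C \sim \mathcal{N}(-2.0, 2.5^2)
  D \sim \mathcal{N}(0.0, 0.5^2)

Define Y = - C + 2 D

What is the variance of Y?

For independent RVs: Var(aX + bY) = a²Var(X) + b²Var(Y)
Var(C) = 6.25
Var(D) = 0.25
Var(Y) = (-1)²*6.25 + 2²*0.25
= 1*6.25 + 4*0.25 = 7.25

7.25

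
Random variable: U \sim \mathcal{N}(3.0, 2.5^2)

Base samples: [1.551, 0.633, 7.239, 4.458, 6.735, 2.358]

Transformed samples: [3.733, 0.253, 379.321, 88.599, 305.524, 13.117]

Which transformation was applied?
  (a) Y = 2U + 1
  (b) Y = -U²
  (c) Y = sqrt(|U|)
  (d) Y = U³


Checking option (d) Y = U³:
  U = 1.551 -> Y = 3.733 ✓
  U = 0.633 -> Y = 0.253 ✓
  U = 7.239 -> Y = 379.321 ✓
All samples match this transformation.

(d) U³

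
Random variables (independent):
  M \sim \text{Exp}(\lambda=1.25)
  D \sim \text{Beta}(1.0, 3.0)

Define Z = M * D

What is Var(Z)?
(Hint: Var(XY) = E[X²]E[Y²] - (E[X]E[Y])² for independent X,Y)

Var(XY) = E[X²]E[Y²] - (E[X]E[Y])²
E[M] = 0.8, Var(M) = 0.64
E[D] = 0.25, Var(D) = 0.0375
E[M²] = 0.64 + 0.8² = 1.28
E[D²] = 0.0375 + 0.25² = 0.1
Var(Z) = 1.28*0.1 - (0.8*0.25)²
= 0.128 - 0.04 = 0.088

0.088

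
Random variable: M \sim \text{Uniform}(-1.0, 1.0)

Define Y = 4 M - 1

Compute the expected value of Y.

For Y = 4M - 1:
E[Y] = 4 * E[M] - 1
E[M] = (-1 + 1)/2 = 0
E[Y] = 4 * 0 - 1 = -1

-1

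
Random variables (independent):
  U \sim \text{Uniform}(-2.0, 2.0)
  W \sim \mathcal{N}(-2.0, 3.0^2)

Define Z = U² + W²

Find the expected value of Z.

E[Z] = E[U²] + E[W²]
E[U²] = Var(U) + E[U]² = 1.3333333 + 0 = 1.3333333
E[W²] = Var(W) + E[W]² = 9 + 4 = 13
E[Z] = 1.3333333 + 13 = 14.333333

14.333333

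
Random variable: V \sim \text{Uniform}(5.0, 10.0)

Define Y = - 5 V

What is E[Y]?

For Y = -5V:
E[Y] = -5 * E[V]
E[V] = (5 + 10)/2 = 7.5
E[Y] = -5 * 7.5 = -37.5

-37.5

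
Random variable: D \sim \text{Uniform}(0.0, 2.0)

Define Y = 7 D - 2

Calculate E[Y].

For Y = 7D - 2:
E[Y] = 7 * E[D] - 2
E[D] = (0 + 2)/2 = 1
E[Y] = 7 * 1 - 2 = 5

5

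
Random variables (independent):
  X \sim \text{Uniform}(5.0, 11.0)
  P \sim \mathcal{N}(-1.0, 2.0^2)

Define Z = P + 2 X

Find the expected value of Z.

E[Z] = 2*E[X] + 1*E[P]
E[X] = 8
E[P] = -1
E[Z] = 2*8 + 1*(-1) = 15

15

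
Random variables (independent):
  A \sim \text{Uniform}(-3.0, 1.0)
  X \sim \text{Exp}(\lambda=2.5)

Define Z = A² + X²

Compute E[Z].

E[Z] = E[A²] + E[X²]
E[A²] = Var(A) + E[A]² = 1.3333333 + 1 = 2.3333333
E[X²] = Var(X) + E[X]² = 0.16 + 0.16 = 0.32
E[Z] = 2.3333333 + 0.32 = 2.6533333

2.6533333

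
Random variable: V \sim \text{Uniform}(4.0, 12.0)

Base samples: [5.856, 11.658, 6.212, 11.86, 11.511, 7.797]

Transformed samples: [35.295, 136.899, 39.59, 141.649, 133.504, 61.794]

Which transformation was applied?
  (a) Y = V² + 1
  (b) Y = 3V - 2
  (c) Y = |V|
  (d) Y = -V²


Checking option (a) Y = V² + 1:
  V = 5.856 -> Y = 35.295 ✓
  V = 11.658 -> Y = 136.899 ✓
  V = 6.212 -> Y = 39.59 ✓
All samples match this transformation.

(a) V² + 1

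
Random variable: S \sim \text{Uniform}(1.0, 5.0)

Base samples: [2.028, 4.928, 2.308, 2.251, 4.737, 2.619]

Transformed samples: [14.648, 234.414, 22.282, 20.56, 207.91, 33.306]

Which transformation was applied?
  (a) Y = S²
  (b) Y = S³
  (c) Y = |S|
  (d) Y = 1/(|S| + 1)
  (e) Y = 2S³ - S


Checking option (e) Y = 2S³ - S:
  S = 2.028 -> Y = 14.648 ✓
  S = 4.928 -> Y = 234.414 ✓
  S = 2.308 -> Y = 22.282 ✓
All samples match this transformation.

(e) 2S³ - S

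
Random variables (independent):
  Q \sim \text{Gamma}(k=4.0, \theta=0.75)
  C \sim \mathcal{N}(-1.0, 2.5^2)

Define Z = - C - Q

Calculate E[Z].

E[Z] = -1*E[Q] - 1*E[C]
E[Q] = 3
E[C] = -1
E[Z] = -1*3 - 1*(-1) = -2

-2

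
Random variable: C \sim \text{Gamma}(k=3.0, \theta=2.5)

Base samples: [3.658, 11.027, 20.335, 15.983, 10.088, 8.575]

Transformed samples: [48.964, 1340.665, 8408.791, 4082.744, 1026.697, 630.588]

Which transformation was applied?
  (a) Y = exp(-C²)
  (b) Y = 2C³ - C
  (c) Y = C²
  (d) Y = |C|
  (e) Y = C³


Checking option (e) Y = C³:
  C = 3.658 -> Y = 48.964 ✓
  C = 11.027 -> Y = 1340.665 ✓
  C = 20.335 -> Y = 8408.791 ✓
All samples match this transformation.

(e) C³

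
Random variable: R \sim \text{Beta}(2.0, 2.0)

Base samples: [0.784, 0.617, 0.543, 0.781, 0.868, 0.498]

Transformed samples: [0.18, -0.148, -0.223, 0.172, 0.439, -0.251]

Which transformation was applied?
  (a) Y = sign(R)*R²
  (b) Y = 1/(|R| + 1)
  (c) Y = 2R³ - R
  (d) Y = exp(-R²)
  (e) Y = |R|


Checking option (c) Y = 2R³ - R:
  R = 0.784 -> Y = 0.18 ✓
  R = 0.617 -> Y = -0.148 ✓
  R = 0.543 -> Y = -0.223 ✓
All samples match this transformation.

(c) 2R³ - R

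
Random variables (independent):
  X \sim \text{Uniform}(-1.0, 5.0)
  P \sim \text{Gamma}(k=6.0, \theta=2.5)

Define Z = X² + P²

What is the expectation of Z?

E[Z] = E[X²] + E[P²]
E[X²] = Var(X) + E[X]² = 3 + 4 = 7
E[P²] = Var(P) + E[P]² = 37.5 + 225 = 262.5
E[Z] = 7 + 262.5 = 269.5

269.5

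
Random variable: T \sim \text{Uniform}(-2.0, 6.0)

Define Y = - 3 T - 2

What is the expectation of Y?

For Y = -3T - 2:
E[Y] = -3 * E[T] - 2
E[T] = (-2 + 6)/2 = 2
E[Y] = -3 * 2 - 2 = -8

-8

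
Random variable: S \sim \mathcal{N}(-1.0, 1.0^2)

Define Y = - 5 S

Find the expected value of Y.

For Y = -5S:
E[Y] = -5 * E[S]
E[S] = -1.0 = -1
E[Y] = -5 * (-1) = 5

5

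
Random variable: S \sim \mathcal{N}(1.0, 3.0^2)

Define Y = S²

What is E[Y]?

E[S²] = Var(S) + (E[S])² = 9 + 1 = 10

10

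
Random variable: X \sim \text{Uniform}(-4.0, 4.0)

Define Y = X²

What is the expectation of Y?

E[X²] = Var(X) + (E[X])² = 5.3333333 + 0 = 5.3333333

5.3333333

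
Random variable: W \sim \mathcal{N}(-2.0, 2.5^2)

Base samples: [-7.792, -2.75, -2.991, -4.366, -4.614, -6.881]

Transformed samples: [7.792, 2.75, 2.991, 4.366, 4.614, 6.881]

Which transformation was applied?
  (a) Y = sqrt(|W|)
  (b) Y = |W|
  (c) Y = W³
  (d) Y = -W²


Checking option (b) Y = |W|:
  W = -7.792 -> Y = 7.792 ✓
  W = -2.75 -> Y = 2.75 ✓
  W = -2.991 -> Y = 2.991 ✓
All samples match this transformation.

(b) |W|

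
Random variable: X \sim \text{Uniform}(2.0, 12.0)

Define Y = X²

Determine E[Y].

E[X²] = Var(X) + (E[X])² = 8.3333333 + 49 = 57.333333

57.333333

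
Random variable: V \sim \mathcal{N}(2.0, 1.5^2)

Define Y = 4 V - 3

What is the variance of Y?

For Y = aV + b: Var(Y) = a² * Var(V)
Var(V) = 1.5^2 = 2.25
Var(Y) = 4² * 2.25 = 16 * 2.25 = 36

36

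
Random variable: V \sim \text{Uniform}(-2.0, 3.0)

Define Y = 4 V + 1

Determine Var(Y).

For Y = aV + b: Var(Y) = a² * Var(V)
Var(V) = (3 + 2)^2/12 = 2.0833333
Var(Y) = 4² * 2.0833333 = 16 * 2.0833333 = 33.333333

33.333333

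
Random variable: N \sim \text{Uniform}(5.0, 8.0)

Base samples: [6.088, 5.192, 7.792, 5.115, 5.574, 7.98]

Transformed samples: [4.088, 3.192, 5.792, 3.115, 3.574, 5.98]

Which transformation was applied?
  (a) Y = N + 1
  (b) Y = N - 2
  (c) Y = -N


Checking option (b) Y = N - 2:
  N = 6.088 -> Y = 4.088 ✓
  N = 5.192 -> Y = 3.192 ✓
  N = 7.792 -> Y = 5.792 ✓
All samples match this transformation.

(b) N - 2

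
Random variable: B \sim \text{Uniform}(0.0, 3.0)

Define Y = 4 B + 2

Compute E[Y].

For Y = 4B + 2:
E[Y] = 4 * E[B] + 2
E[B] = (0 + 3)/2 = 1.5
E[Y] = 4 * 1.5 + 2 = 8

8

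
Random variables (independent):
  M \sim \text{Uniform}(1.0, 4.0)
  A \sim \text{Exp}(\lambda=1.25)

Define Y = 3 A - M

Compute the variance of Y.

For independent RVs: Var(aX + bY) = a²Var(X) + b²Var(Y)
Var(M) = 0.75
Var(A) = 0.64
Var(Y) = (-1)²*0.75 + 3²*0.64
= 1*0.75 + 9*0.64 = 6.51

6.51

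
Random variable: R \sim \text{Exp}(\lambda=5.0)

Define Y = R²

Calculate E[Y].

Using E[X²] = Var(X) + (E[X])²:
E[R] = 0.2
Var(R) = 1/5.0^2 = 0.04
E[R²] = 0.04 + 0.2² = 0.04 + 0.04 = 0.08

0.08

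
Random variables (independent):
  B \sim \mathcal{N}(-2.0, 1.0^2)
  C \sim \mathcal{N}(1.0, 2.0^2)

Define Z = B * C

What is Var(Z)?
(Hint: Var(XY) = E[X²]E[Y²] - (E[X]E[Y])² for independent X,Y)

Var(XY) = E[X²]E[Y²] - (E[X]E[Y])²
E[B] = -2, Var(B) = 1
E[C] = 1, Var(C) = 4
E[B²] = 1 + (-2)² = 5
E[C²] = 4 + 1² = 5
Var(Z) = 5*5 - (-2*1)²
= 25 - 4 = 21

21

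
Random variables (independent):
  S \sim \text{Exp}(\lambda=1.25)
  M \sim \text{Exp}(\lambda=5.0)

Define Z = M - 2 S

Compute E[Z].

E[Z] = -2*E[S] + 1*E[M]
E[S] = 0.8
E[M] = 0.2
E[Z] = -2*0.8 + 1*0.2 = -1.4

-1.4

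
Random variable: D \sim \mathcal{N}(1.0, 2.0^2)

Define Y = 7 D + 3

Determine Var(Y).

For Y = aD + b: Var(Y) = a² * Var(D)
Var(D) = 2.0^2 = 4
Var(Y) = 7² * 4 = 49 * 4 = 196

196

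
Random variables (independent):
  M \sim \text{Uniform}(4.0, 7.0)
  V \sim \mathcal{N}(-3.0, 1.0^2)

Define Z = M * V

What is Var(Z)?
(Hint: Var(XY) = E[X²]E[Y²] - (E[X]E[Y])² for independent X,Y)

Var(XY) = E[X²]E[Y²] - (E[X]E[Y])²
E[M] = 5.5, Var(M) = 0.75
E[V] = -3, Var(V) = 1
E[M²] = 0.75 + 5.5² = 31
E[V²] = 1 + (-3)² = 10
Var(Z) = 31*10 - (5.5*(-3))²
= 310 - 272.25 = 37.75

37.75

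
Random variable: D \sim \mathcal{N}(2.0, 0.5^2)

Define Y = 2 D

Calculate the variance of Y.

For Y = aD + b: Var(Y) = a² * Var(D)
Var(D) = 0.5^2 = 0.25
Var(Y) = 2² * 0.25 = 4 * 0.25 = 1

1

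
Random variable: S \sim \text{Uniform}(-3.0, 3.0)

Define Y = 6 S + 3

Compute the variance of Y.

For Y = aS + b: Var(Y) = a² * Var(S)
Var(S) = (3 + 3)^2/12 = 3
Var(Y) = 6² * 3 = 36 * 3 = 108

108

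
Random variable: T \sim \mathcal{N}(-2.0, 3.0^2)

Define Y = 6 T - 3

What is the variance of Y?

For Y = aT + b: Var(Y) = a² * Var(T)
Var(T) = 3.0^2 = 9
Var(Y) = 6² * 9 = 36 * 9 = 324

324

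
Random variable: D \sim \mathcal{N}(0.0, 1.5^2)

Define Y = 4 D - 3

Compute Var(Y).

For Y = aD + b: Var(Y) = a² * Var(D)
Var(D) = 1.5^2 = 2.25
Var(Y) = 4² * 2.25 = 16 * 2.25 = 36

36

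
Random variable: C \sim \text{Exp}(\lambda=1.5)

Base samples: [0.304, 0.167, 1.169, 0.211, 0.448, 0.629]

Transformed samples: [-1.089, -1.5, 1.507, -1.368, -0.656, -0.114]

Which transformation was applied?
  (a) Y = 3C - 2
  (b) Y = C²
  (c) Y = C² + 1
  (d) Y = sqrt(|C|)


Checking option (a) Y = 3C - 2:
  C = 0.304 -> Y = -1.089 ✓
  C = 0.167 -> Y = -1.5 ✓
  C = 1.169 -> Y = 1.507 ✓
All samples match this transformation.

(a) 3C - 2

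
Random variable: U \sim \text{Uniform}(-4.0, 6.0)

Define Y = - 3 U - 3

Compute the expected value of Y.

For Y = -3U - 3:
E[Y] = -3 * E[U] - 3
E[U] = (-4 + 6)/2 = 1
E[Y] = -3 * 1 - 3 = -6

-6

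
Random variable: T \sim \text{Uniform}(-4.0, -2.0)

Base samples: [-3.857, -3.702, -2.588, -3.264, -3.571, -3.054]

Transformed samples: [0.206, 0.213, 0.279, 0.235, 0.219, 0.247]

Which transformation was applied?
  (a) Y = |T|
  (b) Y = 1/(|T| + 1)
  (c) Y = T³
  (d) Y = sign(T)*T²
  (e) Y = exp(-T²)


Checking option (b) Y = 1/(|T| + 1):
  T = -3.857 -> Y = 0.206 ✓
  T = -3.702 -> Y = 0.213 ✓
  T = -2.588 -> Y = 0.279 ✓
All samples match this transformation.

(b) 1/(|T| + 1)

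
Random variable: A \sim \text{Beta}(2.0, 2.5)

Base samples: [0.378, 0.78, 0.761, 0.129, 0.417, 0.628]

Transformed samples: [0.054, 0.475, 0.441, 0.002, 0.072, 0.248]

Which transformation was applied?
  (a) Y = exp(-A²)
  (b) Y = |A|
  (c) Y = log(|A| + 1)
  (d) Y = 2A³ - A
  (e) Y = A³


Checking option (e) Y = A³:
  A = 0.378 -> Y = 0.054 ✓
  A = 0.78 -> Y = 0.475 ✓
  A = 0.761 -> Y = 0.441 ✓
All samples match this transformation.

(e) A³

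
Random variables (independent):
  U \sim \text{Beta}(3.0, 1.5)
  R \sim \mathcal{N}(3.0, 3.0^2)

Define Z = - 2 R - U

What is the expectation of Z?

E[Z] = -1*E[U] - 2*E[R]
E[U] = 0.66666667
E[R] = 3
E[Z] = -1*0.66666667 - 2*3 = -6.6666667

-6.6666667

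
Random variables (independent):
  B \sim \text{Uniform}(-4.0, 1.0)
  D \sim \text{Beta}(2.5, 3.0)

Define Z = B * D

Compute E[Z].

For independent RVs: E[XY] = E[X]*E[Y]
E[B] = -1.5
E[D] = 0.45454545
E[Z] = -1.5 * 0.45454545 = -0.68181818

-0.68181818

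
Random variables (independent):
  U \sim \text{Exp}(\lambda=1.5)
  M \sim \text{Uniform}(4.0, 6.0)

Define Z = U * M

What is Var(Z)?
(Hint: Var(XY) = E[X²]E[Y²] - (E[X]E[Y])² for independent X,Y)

Var(XY) = E[X²]E[Y²] - (E[X]E[Y])²
E[U] = 0.66666667, Var(U) = 0.44444444
E[M] = 5, Var(M) = 0.33333333
E[U²] = 0.44444444 + 0.66666667² = 0.88888889
E[M²] = 0.33333333 + 5² = 25.333333
Var(Z) = 0.88888889*25.333333 - (0.66666667*5)²
= 22.518519 - 11.111111 = 11.407407

11.407407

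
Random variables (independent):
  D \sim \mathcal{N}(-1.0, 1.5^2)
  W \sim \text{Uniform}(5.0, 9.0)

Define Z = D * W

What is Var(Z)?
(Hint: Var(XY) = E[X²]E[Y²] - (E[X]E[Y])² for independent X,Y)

Var(XY) = E[X²]E[Y²] - (E[X]E[Y])²
E[D] = -1, Var(D) = 2.25
E[W] = 7, Var(W) = 1.3333333
E[D²] = 2.25 + (-1)² = 3.25
E[W²] = 1.3333333 + 7² = 50.333333
Var(Z) = 3.25*50.333333 - (-1*7)²
= 163.58333 - 49 = 114.58333

114.58333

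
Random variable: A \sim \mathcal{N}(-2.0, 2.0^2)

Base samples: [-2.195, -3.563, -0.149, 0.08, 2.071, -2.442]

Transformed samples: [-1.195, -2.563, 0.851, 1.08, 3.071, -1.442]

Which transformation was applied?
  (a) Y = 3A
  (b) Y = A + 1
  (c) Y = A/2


Checking option (b) Y = A + 1:
  A = -2.195 -> Y = -1.195 ✓
  A = -3.563 -> Y = -2.563 ✓
  A = -0.149 -> Y = 0.851 ✓
All samples match this transformation.

(b) A + 1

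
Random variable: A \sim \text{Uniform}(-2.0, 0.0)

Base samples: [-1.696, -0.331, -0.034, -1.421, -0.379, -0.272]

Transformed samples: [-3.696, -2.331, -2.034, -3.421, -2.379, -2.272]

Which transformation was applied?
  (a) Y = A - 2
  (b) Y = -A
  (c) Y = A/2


Checking option (a) Y = A - 2:
  A = -1.696 -> Y = -3.696 ✓
  A = -0.331 -> Y = -2.331 ✓
  A = -0.034 -> Y = -2.034 ✓
All samples match this transformation.

(a) A - 2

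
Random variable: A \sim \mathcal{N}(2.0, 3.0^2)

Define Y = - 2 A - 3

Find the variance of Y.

For Y = aA + b: Var(Y) = a² * Var(A)
Var(A) = 3.0^2 = 9
Var(Y) = (-2)² * 9 = 4 * 9 = 36

36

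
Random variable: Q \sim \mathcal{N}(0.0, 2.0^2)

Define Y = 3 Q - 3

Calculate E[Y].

For Y = 3Q - 3:
E[Y] = 3 * E[Q] - 3
E[Q] = 0.0 = 0
E[Y] = 3 * 0 - 3 = -3

-3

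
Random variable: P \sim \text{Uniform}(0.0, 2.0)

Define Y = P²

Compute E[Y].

Using E[X²] = Var(X) + (E[X])²:
E[P] = 1
Var(P) = (2 - 0)^2/12 = 0.33333333
E[P²] = 0.33333333 + 1² = 0.33333333 + 1 = 1.3333333

1.3333333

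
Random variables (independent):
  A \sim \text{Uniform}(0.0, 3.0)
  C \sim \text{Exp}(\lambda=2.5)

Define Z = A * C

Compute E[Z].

For independent RVs: E[XY] = E[X]*E[Y]
E[A] = 1.5
E[C] = 0.4
E[Z] = 1.5 * 0.4 = 0.6

0.6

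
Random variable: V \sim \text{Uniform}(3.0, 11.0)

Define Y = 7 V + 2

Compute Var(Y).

For Y = aV + b: Var(Y) = a² * Var(V)
Var(V) = (11 - 3)^2/12 = 5.3333333
Var(Y) = 7² * 5.3333333 = 49 * 5.3333333 = 261.33333

261.33333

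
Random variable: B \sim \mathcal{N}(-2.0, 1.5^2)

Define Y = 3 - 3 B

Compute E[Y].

For Y = -3B + 3:
E[Y] = -3 * E[B] + 3
E[B] = -2.0 = -2
E[Y] = -3 * (-2) + 3 = 9

9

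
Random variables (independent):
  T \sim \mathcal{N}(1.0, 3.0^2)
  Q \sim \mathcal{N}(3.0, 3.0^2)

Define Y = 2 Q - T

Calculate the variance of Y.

For independent RVs: Var(aX + bY) = a²Var(X) + b²Var(Y)
Var(T) = 9
Var(Q) = 9
Var(Y) = (-1)²*9 + 2²*9
= 1*9 + 4*9 = 45

45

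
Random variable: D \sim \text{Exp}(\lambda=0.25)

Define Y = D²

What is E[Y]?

E[D²] = Var(D) + (E[D])² = 16 + 16 = 32

32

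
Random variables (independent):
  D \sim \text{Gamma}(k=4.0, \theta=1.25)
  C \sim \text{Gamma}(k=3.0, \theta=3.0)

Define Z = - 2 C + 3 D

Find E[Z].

E[Z] = 3*E[D] - 2*E[C]
E[D] = 5
E[C] = 9
E[Z] = 3*5 - 2*9 = -3

-3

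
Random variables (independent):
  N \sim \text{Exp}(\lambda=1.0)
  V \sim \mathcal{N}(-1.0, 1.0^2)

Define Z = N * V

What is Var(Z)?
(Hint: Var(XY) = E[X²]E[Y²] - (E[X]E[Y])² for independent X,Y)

Var(XY) = E[X²]E[Y²] - (E[X]E[Y])²
E[N] = 1, Var(N) = 1
E[V] = -1, Var(V) = 1
E[N²] = 1 + 1² = 2
E[V²] = 1 + (-1)² = 2
Var(Z) = 2*2 - (1*(-1))²
= 4 - 1 = 3

3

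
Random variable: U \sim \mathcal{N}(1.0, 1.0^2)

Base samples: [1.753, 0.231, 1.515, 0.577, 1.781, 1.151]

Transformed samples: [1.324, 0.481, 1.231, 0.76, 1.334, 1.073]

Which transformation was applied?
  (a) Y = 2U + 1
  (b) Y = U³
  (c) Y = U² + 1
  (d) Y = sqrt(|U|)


Checking option (d) Y = sqrt(|U|):
  U = 1.753 -> Y = 1.324 ✓
  U = 0.231 -> Y = 0.481 ✓
  U = 1.515 -> Y = 1.231 ✓
All samples match this transformation.

(d) sqrt(|U|)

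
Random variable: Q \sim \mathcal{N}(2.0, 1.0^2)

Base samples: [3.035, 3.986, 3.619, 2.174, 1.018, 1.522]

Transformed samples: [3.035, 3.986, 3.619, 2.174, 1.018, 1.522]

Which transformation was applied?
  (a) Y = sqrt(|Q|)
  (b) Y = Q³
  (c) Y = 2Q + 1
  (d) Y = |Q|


Checking option (d) Y = |Q|:
  Q = 3.035 -> Y = 3.035 ✓
  Q = 3.986 -> Y = 3.986 ✓
  Q = 3.619 -> Y = 3.619 ✓
All samples match this transformation.

(d) |Q|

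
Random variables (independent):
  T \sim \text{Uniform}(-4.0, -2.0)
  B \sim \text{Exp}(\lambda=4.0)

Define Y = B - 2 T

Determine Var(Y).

For independent RVs: Var(aX + bY) = a²Var(X) + b²Var(Y)
Var(T) = 0.33333333
Var(B) = 0.0625
Var(Y) = (-2)²*0.33333333 + 1²*0.0625
= 4*0.33333333 + 1*0.0625 = 1.3958333

1.3958333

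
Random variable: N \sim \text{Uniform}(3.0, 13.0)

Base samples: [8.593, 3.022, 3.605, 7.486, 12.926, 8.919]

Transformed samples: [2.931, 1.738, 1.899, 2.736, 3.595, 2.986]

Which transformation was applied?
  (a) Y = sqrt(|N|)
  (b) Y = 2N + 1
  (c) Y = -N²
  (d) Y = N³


Checking option (a) Y = sqrt(|N|):
  N = 8.593 -> Y = 2.931 ✓
  N = 3.022 -> Y = 1.738 ✓
  N = 3.605 -> Y = 1.899 ✓
All samples match this transformation.

(a) sqrt(|N|)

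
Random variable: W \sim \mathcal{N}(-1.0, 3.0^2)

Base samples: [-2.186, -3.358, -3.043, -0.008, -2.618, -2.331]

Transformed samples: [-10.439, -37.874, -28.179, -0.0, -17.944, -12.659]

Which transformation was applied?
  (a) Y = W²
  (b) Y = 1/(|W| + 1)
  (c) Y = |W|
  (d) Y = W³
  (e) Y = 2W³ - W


Checking option (d) Y = W³:
  W = -2.186 -> Y = -10.439 ✓
  W = -3.358 -> Y = -37.874 ✓
  W = -3.043 -> Y = -28.179 ✓
All samples match this transformation.

(d) W³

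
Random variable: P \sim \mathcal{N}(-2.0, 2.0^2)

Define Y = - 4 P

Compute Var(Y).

For Y = aP + b: Var(Y) = a² * Var(P)
Var(P) = 2.0^2 = 4
Var(Y) = (-4)² * 4 = 16 * 4 = 64

64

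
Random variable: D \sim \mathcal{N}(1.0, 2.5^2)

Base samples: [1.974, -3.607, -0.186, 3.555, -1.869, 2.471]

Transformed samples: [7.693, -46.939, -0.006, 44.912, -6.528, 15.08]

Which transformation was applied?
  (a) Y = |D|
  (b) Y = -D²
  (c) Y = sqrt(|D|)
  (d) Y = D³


Checking option (d) Y = D³:
  D = 1.974 -> Y = 7.693 ✓
  D = -3.607 -> Y = -46.939 ✓
  D = -0.186 -> Y = -0.006 ✓
All samples match this transformation.

(d) D³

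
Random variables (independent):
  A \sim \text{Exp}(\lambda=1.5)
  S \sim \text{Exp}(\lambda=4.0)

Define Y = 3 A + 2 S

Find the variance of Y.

For independent RVs: Var(aX + bY) = a²Var(X) + b²Var(Y)
Var(A) = 0.44444444
Var(S) = 0.0625
Var(Y) = 3²*0.44444444 + 2²*0.0625
= 9*0.44444444 + 4*0.0625 = 4.25

4.25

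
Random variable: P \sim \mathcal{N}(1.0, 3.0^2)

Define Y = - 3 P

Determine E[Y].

For Y = -3P:
E[Y] = -3 * E[P]
E[P] = 1.0 = 1
E[Y] = -3 * 1 = -3

-3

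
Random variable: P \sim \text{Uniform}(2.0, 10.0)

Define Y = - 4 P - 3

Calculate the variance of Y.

For Y = aP + b: Var(Y) = a² * Var(P)
Var(P) = (10 - 2)^2/12 = 5.3333333
Var(Y) = (-4)² * 5.3333333 = 16 * 5.3333333 = 85.333333

85.333333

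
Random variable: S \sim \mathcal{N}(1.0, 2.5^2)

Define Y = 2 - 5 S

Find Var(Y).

For Y = aS + b: Var(Y) = a² * Var(S)
Var(S) = 2.5^2 = 6.25
Var(Y) = (-5)² * 6.25 = 25 * 6.25 = 156.25

156.25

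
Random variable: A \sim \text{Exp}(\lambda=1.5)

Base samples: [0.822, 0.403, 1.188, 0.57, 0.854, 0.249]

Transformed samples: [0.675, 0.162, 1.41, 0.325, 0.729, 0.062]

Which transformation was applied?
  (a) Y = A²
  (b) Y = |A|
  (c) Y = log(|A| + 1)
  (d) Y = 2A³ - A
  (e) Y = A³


Checking option (a) Y = A²:
  A = 0.822 -> Y = 0.675 ✓
  A = 0.403 -> Y = 0.162 ✓
  A = 1.188 -> Y = 1.41 ✓
All samples match this transformation.

(a) A²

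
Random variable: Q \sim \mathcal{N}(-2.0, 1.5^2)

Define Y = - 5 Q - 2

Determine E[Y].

For Y = -5Q - 2:
E[Y] = -5 * E[Q] - 2
E[Q] = -2.0 = -2
E[Y] = -5 * (-2) - 2 = 8

8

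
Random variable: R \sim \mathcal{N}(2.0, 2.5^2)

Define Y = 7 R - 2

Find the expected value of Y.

For Y = 7R - 2:
E[Y] = 7 * E[R] - 2
E[R] = 2.0 = 2
E[Y] = 7 * 2 - 2 = 12

12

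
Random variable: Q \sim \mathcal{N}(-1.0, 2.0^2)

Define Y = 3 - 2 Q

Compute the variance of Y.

For Y = aQ + b: Var(Y) = a² * Var(Q)
Var(Q) = 2.0^2 = 4
Var(Y) = (-2)² * 4 = 4 * 4 = 16

16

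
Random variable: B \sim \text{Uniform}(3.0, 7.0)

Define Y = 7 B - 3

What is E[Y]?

For Y = 7B - 3:
E[Y] = 7 * E[B] - 3
E[B] = (3 + 7)/2 = 5
E[Y] = 7 * 5 - 3 = 32

32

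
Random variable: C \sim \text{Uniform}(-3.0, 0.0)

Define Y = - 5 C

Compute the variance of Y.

For Y = aC + b: Var(Y) = a² * Var(C)
Var(C) = (0 + 3)^2/12 = 0.75
Var(Y) = (-5)² * 0.75 = 25 * 0.75 = 18.75

18.75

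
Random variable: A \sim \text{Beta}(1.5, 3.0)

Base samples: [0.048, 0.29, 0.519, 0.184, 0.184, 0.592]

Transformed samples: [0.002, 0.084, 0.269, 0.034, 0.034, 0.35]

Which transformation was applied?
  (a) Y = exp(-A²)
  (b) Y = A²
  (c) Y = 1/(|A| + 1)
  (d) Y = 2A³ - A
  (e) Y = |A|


Checking option (b) Y = A²:
  A = 0.048 -> Y = 0.002 ✓
  A = 0.29 -> Y = 0.084 ✓
  A = 0.519 -> Y = 0.269 ✓
All samples match this transformation.

(b) A²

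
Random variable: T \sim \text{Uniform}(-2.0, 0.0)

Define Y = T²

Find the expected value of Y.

E[T²] = Var(T) + (E[T])² = 0.33333333 + 1 = 1.3333333

1.3333333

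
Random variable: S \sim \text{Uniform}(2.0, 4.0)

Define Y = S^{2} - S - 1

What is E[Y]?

E[Y] = 1*E[S²] - 1*E[S] - 1
E[S] = 3
E[S²] = Var(S) + (E[S])² = 0.33333333 + 9 = 9.3333333
E[Y] = 1*9.3333333 - 1*3 - 1 = 5.3333333

5.3333333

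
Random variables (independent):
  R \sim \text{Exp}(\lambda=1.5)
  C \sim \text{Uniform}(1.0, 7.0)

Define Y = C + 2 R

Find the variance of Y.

For independent RVs: Var(aX + bY) = a²Var(X) + b²Var(Y)
Var(R) = 0.44444444
Var(C) = 3
Var(Y) = 2²*0.44444444 + 1²*3
= 4*0.44444444 + 1*3 = 4.7777778

4.7777778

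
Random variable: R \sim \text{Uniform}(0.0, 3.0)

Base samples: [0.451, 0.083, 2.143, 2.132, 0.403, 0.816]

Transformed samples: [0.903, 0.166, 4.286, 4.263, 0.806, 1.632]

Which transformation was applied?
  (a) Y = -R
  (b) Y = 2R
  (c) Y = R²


Checking option (b) Y = 2R:
  R = 0.451 -> Y = 0.903 ✓
  R = 0.083 -> Y = 0.166 ✓
  R = 2.143 -> Y = 4.286 ✓
All samples match this transformation.

(b) 2R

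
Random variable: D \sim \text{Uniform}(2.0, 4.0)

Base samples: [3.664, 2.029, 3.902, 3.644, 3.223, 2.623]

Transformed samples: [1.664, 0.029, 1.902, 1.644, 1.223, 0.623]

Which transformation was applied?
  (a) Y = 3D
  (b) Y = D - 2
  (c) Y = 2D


Checking option (b) Y = D - 2:
  D = 3.664 -> Y = 1.664 ✓
  D = 2.029 -> Y = 0.029 ✓
  D = 3.902 -> Y = 1.902 ✓
All samples match this transformation.

(b) D - 2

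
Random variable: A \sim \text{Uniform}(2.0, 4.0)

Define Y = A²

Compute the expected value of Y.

E[A²] = Var(A) + (E[A])² = 0.33333333 + 9 = 9.3333333

9.3333333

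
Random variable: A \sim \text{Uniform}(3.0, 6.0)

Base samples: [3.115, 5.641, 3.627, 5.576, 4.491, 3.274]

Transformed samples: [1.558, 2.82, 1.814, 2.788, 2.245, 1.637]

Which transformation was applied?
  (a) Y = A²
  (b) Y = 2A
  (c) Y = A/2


Checking option (c) Y = A/2:
  A = 3.115 -> Y = 1.558 ✓
  A = 5.641 -> Y = 2.82 ✓
  A = 3.627 -> Y = 1.814 ✓
All samples match this transformation.

(c) A/2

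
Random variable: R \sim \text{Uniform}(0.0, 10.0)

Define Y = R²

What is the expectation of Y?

Using E[X²] = Var(X) + (E[X])²:
E[R] = 5
Var(R) = (10 - 0)^2/12 = 8.3333333
E[R²] = 8.3333333 + 5² = 8.3333333 + 25 = 33.333333

33.333333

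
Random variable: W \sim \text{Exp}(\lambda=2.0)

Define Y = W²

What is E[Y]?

E[W²] = Var(W) + (E[W])² = 0.25 + 0.25 = 0.5

0.5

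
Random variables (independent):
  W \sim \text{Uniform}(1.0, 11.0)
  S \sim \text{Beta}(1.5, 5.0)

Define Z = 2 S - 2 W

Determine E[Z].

E[Z] = -2*E[W] + 2*E[S]
E[W] = 6
E[S] = 0.23076923
E[Z] = -2*6 + 2*0.23076923 = -11.538462

-11.538462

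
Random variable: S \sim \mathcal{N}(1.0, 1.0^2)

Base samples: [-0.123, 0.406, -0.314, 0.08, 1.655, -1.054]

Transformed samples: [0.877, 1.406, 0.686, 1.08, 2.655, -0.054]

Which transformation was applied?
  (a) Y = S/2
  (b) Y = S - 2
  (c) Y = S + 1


Checking option (c) Y = S + 1:
  S = -0.123 -> Y = 0.877 ✓
  S = 0.406 -> Y = 1.406 ✓
  S = -0.314 -> Y = 0.686 ✓
All samples match this transformation.

(c) S + 1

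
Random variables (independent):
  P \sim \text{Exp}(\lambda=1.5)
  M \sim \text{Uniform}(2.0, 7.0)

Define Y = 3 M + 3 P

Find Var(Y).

For independent RVs: Var(aX + bY) = a²Var(X) + b²Var(Y)
Var(P) = 0.44444444
Var(M) = 2.0833333
Var(Y) = 3²*0.44444444 + 3²*2.0833333
= 9*0.44444444 + 9*2.0833333 = 22.75

22.75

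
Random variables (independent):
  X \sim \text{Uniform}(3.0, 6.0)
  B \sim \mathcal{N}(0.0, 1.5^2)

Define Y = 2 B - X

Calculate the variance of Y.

For independent RVs: Var(aX + bY) = a²Var(X) + b²Var(Y)
Var(X) = 0.75
Var(B) = 2.25
Var(Y) = (-1)²*0.75 + 2²*2.25
= 1*0.75 + 4*2.25 = 9.75

9.75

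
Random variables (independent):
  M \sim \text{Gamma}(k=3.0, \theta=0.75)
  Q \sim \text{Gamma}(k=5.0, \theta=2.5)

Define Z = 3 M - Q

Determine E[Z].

E[Z] = 3*E[M] - 1*E[Q]
E[M] = 2.25
E[Q] = 12.5
E[Z] = 3*2.25 - 1*12.5 = -5.75

-5.75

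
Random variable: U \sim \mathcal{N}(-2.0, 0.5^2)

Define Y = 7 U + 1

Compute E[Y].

For Y = 7U + 1:
E[Y] = 7 * E[U] + 1
E[U] = -2.0 = -2
E[Y] = 7 * (-2) + 1 = -13

-13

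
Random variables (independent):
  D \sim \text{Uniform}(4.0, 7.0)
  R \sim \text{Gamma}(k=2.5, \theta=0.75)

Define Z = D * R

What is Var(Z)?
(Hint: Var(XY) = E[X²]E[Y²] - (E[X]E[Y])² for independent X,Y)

Var(XY) = E[X²]E[Y²] - (E[X]E[Y])²
E[D] = 5.5, Var(D) = 0.75
E[R] = 1.875, Var(R) = 1.40625
E[D²] = 0.75 + 5.5² = 31
E[R²] = 1.40625 + 1.875² = 4.921875
Var(Z) = 31*4.921875 - (5.5*1.875)²
= 152.57812 - 106.34766 = 46.230469

46.230469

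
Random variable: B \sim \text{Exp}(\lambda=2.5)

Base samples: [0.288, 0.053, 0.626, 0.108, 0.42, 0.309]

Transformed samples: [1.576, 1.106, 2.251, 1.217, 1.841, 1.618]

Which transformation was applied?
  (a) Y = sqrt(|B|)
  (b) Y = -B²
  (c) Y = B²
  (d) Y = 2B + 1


Checking option (d) Y = 2B + 1:
  B = 0.288 -> Y = 1.576 ✓
  B = 0.053 -> Y = 1.106 ✓
  B = 0.626 -> Y = 2.251 ✓
All samples match this transformation.

(d) 2B + 1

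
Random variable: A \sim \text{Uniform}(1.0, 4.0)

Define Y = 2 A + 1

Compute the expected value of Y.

For Y = 2A + 1:
E[Y] = 2 * E[A] + 1
E[A] = (1 + 4)/2 = 2.5
E[Y] = 2 * 2.5 + 1 = 6

6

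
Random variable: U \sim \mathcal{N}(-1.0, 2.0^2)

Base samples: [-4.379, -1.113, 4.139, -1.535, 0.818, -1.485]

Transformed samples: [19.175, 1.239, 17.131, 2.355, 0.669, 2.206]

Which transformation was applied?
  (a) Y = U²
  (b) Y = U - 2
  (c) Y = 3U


Checking option (a) Y = U²:
  U = -4.379 -> Y = 19.175 ✓
  U = -1.113 -> Y = 1.239 ✓
  U = 4.139 -> Y = 17.131 ✓
All samples match this transformation.

(a) U²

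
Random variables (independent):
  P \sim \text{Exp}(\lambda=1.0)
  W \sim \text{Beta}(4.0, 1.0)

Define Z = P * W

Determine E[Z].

For independent RVs: E[XY] = E[X]*E[Y]
E[P] = 1
E[W] = 0.8
E[Z] = 1 * 0.8 = 0.8

0.8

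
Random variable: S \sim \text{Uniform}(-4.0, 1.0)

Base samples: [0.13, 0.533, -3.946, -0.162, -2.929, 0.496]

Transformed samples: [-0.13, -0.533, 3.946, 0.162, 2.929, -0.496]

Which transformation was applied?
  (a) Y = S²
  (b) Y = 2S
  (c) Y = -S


Checking option (c) Y = -S:
  S = 0.13 -> Y = -0.13 ✓
  S = 0.533 -> Y = -0.533 ✓
  S = -3.946 -> Y = 3.946 ✓
All samples match this transformation.

(c) -S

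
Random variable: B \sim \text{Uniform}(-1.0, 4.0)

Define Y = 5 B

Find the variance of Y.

For Y = aB + b: Var(Y) = a² * Var(B)
Var(B) = (4 + 1)^2/12 = 2.0833333
Var(Y) = 5² * 2.0833333 = 25 * 2.0833333 = 52.083333

52.083333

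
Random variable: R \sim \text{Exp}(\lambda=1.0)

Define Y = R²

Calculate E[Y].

E[R²] = Var(R) + (E[R])² = 1 + 1 = 2

2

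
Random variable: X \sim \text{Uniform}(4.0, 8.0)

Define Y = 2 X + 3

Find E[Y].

For Y = 2X + 3:
E[Y] = 2 * E[X] + 3
E[X] = (4 + 8)/2 = 6
E[Y] = 2 * 6 + 3 = 15

15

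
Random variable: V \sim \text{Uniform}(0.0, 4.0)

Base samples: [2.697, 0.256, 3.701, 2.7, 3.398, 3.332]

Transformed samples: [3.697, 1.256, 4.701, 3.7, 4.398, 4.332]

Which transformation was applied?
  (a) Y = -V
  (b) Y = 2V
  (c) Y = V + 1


Checking option (c) Y = V + 1:
  V = 2.697 -> Y = 3.697 ✓
  V = 0.256 -> Y = 1.256 ✓
  V = 3.701 -> Y = 4.701 ✓
All samples match this transformation.

(c) V + 1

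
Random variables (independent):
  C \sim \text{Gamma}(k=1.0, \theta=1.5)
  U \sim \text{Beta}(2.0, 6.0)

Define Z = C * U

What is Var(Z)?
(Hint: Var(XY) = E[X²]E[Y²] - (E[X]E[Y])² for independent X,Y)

Var(XY) = E[X²]E[Y²] - (E[X]E[Y])²
E[C] = 1.5, Var(C) = 2.25
E[U] = 0.25, Var(U) = 0.020833333
E[C²] = 2.25 + 1.5² = 4.5
E[U²] = 0.020833333 + 0.25² = 0.083333333
Var(Z) = 4.5*0.083333333 - (1.5*0.25)²
= 0.375 - 0.140625 = 0.234375

0.234375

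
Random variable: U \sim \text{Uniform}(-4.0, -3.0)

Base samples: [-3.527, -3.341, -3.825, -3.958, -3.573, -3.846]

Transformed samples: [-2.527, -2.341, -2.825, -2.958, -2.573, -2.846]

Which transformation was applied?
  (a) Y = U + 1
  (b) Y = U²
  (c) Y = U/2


Checking option (a) Y = U + 1:
  U = -3.527 -> Y = -2.527 ✓
  U = -3.341 -> Y = -2.341 ✓
  U = -3.825 -> Y = -2.825 ✓
All samples match this transformation.

(a) U + 1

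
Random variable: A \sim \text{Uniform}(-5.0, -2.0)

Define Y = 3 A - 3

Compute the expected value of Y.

For Y = 3A - 3:
E[Y] = 3 * E[A] - 3
E[A] = (-5 - 2)/2 = -3.5
E[Y] = 3 * (-3.5) - 3 = -13.5

-13.5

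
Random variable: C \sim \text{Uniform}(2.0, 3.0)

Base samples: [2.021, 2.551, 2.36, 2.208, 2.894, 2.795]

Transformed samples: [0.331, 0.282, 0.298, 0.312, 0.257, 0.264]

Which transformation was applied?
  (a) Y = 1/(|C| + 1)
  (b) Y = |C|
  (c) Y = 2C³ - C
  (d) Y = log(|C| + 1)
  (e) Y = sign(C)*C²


Checking option (a) Y = 1/(|C| + 1):
  C = 2.021 -> Y = 0.331 ✓
  C = 2.551 -> Y = 0.282 ✓
  C = 2.36 -> Y = 0.298 ✓
All samples match this transformation.

(a) 1/(|C| + 1)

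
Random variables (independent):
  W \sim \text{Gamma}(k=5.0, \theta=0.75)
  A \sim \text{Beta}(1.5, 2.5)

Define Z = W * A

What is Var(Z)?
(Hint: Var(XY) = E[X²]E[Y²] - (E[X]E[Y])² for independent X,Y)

Var(XY) = E[X²]E[Y²] - (E[X]E[Y])²
E[W] = 3.75, Var(W) = 2.8125
E[A] = 0.375, Var(A) = 0.046875
E[W²] = 2.8125 + 3.75² = 16.875
E[A²] = 0.046875 + 0.375² = 0.1875
Var(Z) = 16.875*0.1875 - (3.75*0.375)²
= 3.1640625 - 1.9775391 = 1.1865234

1.1865234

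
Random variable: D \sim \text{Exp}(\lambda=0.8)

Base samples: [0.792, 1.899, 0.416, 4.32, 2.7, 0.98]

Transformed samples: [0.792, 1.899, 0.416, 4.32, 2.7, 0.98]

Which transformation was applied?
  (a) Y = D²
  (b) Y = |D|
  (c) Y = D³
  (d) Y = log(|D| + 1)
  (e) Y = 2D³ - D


Checking option (b) Y = |D|:
  D = 0.792 -> Y = 0.792 ✓
  D = 1.899 -> Y = 1.899 ✓
  D = 0.416 -> Y = 0.416 ✓
All samples match this transformation.

(b) |D|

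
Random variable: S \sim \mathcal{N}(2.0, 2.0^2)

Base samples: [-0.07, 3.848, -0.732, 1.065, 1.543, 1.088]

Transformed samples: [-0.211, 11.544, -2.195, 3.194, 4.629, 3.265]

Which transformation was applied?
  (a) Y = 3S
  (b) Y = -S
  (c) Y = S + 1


Checking option (a) Y = 3S:
  S = -0.07 -> Y = -0.211 ✓
  S = 3.848 -> Y = 11.544 ✓
  S = -0.732 -> Y = -2.195 ✓
All samples match this transformation.

(a) 3S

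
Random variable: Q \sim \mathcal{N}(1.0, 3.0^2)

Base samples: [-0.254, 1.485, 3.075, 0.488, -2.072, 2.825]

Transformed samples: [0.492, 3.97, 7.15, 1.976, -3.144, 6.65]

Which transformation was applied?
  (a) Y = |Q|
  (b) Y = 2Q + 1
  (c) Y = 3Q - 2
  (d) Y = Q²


Checking option (b) Y = 2Q + 1:
  Q = -0.254 -> Y = 0.492 ✓
  Q = 1.485 -> Y = 3.97 ✓
  Q = 3.075 -> Y = 7.15 ✓
All samples match this transformation.

(b) 2Q + 1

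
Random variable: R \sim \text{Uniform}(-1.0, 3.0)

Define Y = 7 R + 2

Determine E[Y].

For Y = 7R + 2:
E[Y] = 7 * E[R] + 2
E[R] = (-1 + 3)/2 = 1
E[Y] = 7 * 1 + 2 = 9

9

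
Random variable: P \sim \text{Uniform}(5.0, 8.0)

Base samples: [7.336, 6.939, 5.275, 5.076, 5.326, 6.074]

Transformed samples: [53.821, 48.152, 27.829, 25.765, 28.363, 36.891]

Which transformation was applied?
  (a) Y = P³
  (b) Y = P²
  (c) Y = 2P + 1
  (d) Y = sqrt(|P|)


Checking option (b) Y = P²:
  P = 7.336 -> Y = 53.821 ✓
  P = 6.939 -> Y = 48.152 ✓
  P = 5.275 -> Y = 27.829 ✓
All samples match this transformation.

(b) P²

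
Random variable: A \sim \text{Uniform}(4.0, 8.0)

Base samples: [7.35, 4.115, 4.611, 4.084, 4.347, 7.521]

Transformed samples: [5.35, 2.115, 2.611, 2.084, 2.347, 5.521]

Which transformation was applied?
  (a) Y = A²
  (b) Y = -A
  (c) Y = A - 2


Checking option (c) Y = A - 2:
  A = 7.35 -> Y = 5.35 ✓
  A = 4.115 -> Y = 2.115 ✓
  A = 4.611 -> Y = 2.611 ✓
All samples match this transformation.

(c) A - 2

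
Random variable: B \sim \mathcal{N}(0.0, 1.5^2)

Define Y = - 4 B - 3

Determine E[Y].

For Y = -4B - 3:
E[Y] = -4 * E[B] - 3
E[B] = 0.0 = 0
E[Y] = -4 * 0 - 3 = -3

-3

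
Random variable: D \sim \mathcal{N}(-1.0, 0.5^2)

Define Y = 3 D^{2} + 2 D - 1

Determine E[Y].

E[Y] = 3*E[D²] + 2*E[D] - 1
E[D] = -1
E[D²] = Var(D) + (E[D])² = 0.25 + 1 = 1.25
E[Y] = 3*1.25 + 2*(-1) - 1 = 0.75

0.75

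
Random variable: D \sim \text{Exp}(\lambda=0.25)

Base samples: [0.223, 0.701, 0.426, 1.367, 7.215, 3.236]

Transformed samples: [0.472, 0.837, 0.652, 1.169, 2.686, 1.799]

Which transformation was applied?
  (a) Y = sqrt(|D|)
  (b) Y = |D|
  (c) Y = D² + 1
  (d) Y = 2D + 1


Checking option (a) Y = sqrt(|D|):
  D = 0.223 -> Y = 0.472 ✓
  D = 0.701 -> Y = 0.837 ✓
  D = 0.426 -> Y = 0.652 ✓
All samples match this transformation.

(a) sqrt(|D|)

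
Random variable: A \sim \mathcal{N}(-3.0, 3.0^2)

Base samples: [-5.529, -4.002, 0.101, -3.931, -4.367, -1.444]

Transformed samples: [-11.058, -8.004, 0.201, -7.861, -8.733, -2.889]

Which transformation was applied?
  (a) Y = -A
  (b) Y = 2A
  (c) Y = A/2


Checking option (b) Y = 2A:
  A = -5.529 -> Y = -11.058 ✓
  A = -4.002 -> Y = -8.004 ✓
  A = 0.101 -> Y = 0.201 ✓
All samples match this transformation.

(b) 2A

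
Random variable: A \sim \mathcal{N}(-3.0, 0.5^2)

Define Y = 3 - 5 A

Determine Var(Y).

For Y = aA + b: Var(Y) = a² * Var(A)
Var(A) = 0.5^2 = 0.25
Var(Y) = (-5)² * 0.25 = 25 * 0.25 = 6.25

6.25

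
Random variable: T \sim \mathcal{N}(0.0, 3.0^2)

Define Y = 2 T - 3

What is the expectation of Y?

For Y = 2T - 3:
E[Y] = 2 * E[T] - 3
E[T] = 0.0 = 0
E[Y] = 2 * 0 - 3 = -3

-3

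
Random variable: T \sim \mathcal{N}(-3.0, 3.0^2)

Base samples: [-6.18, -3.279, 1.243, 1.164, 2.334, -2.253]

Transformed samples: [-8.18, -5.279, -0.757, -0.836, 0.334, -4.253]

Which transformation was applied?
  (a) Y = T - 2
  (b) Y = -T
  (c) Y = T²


Checking option (a) Y = T - 2:
  T = -6.18 -> Y = -8.18 ✓
  T = -3.279 -> Y = -5.279 ✓
  T = 1.243 -> Y = -0.757 ✓
All samples match this transformation.

(a) T - 2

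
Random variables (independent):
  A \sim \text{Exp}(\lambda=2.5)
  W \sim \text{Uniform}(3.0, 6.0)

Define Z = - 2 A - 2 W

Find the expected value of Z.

E[Z] = -2*E[A] - 2*E[W]
E[A] = 0.4
E[W] = 4.5
E[Z] = -2*0.4 - 2*4.5 = -9.8

-9.8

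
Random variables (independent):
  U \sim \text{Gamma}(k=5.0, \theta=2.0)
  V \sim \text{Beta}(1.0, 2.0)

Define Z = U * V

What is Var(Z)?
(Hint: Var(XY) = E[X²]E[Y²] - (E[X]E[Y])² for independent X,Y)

Var(XY) = E[X²]E[Y²] - (E[X]E[Y])²
E[U] = 10, Var(U) = 20
E[V] = 0.33333333, Var(V) = 0.055555556
E[U²] = 20 + 10² = 120
E[V²] = 0.055555556 + 0.33333333² = 0.16666667
Var(Z) = 120*0.16666667 - (10*0.33333333)²
= 20 - 11.111111 = 8.8888889

8.8888889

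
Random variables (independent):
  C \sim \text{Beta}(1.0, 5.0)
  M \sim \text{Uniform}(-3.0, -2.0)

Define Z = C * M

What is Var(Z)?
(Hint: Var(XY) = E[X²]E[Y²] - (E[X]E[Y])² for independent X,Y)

Var(XY) = E[X²]E[Y²] - (E[X]E[Y])²
E[C] = 0.16666667, Var(C) = 0.01984127
E[M] = -2.5, Var(M) = 0.083333333
E[C²] = 0.01984127 + 0.16666667² = 0.047619048
E[M²] = 0.083333333 + (-2.5)² = 6.3333333
Var(Z) = 0.047619048*6.3333333 - (0.16666667*(-2.5))²
= 0.3015873 - 0.17361111 = 0.12797619

0.12797619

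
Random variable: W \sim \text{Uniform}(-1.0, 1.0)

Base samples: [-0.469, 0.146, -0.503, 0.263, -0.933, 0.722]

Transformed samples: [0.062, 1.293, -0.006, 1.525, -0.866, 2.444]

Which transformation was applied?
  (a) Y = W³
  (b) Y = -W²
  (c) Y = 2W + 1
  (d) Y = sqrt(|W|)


Checking option (c) Y = 2W + 1:
  W = -0.469 -> Y = 0.062 ✓
  W = 0.146 -> Y = 1.293 ✓
  W = -0.503 -> Y = -0.006 ✓
All samples match this transformation.

(c) 2W + 1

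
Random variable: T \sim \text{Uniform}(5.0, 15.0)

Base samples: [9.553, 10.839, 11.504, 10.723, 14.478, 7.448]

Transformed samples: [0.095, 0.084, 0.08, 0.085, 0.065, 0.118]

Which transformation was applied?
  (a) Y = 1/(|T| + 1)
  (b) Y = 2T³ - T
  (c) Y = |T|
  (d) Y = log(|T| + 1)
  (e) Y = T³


Checking option (a) Y = 1/(|T| + 1):
  T = 9.553 -> Y = 0.095 ✓
  T = 10.839 -> Y = 0.084 ✓
  T = 11.504 -> Y = 0.08 ✓
All samples match this transformation.

(a) 1/(|T| + 1)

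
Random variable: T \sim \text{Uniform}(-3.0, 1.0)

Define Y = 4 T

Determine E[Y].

For Y = 4T:
E[Y] = 4 * E[T]
E[T] = (-3 + 1)/2 = -1
E[Y] = 4 * (-1) = -4

-4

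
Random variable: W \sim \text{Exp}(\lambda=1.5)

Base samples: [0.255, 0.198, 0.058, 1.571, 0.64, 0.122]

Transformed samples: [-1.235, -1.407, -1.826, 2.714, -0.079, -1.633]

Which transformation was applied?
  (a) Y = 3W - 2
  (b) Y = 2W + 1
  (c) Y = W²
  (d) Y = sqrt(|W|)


Checking option (a) Y = 3W - 2:
  W = 0.255 -> Y = -1.235 ✓
  W = 0.198 -> Y = -1.407 ✓
  W = 0.058 -> Y = -1.826 ✓
All samples match this transformation.

(a) 3W - 2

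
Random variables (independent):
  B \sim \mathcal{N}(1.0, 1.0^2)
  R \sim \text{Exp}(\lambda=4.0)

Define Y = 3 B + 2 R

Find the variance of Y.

For independent RVs: Var(aX + bY) = a²Var(X) + b²Var(Y)
Var(B) = 1
Var(R) = 0.0625
Var(Y) = 3²*1 + 2²*0.0625
= 9*1 + 4*0.0625 = 9.25

9.25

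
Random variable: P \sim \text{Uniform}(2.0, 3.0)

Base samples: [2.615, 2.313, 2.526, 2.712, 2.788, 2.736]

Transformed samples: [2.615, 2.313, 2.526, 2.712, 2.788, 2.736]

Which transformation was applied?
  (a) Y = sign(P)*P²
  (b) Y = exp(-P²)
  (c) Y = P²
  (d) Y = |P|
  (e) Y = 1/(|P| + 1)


Checking option (d) Y = |P|:
  P = 2.615 -> Y = 2.615 ✓
  P = 2.313 -> Y = 2.313 ✓
  P = 2.526 -> Y = 2.526 ✓
All samples match this transformation.

(d) |P|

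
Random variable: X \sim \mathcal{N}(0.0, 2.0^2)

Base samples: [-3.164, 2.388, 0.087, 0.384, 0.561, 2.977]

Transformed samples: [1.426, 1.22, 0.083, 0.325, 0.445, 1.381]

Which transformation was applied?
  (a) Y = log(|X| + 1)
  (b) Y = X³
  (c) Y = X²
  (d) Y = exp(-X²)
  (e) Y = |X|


Checking option (a) Y = log(|X| + 1):
  X = -3.164 -> Y = 1.426 ✓
  X = 2.388 -> Y = 1.22 ✓
  X = 0.087 -> Y = 0.083 ✓
All samples match this transformation.

(a) log(|X| + 1)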